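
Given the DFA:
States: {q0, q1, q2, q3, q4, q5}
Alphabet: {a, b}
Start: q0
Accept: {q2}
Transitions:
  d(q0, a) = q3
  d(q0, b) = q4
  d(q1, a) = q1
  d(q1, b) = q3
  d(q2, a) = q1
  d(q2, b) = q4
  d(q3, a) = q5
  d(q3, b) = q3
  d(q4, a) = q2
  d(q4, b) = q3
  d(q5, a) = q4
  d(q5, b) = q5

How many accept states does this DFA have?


Accept states listed: {q2}
Counting: q2(1)

1


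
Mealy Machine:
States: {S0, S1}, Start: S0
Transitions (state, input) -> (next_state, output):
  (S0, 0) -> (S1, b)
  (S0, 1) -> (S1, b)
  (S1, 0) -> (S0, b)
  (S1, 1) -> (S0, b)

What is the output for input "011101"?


Step-by-step:
  (S0, 0) -> (S1, b)
  (S1, 1) -> (S0, b)
  (S0, 1) -> (S1, b)
  (S1, 1) -> (S0, b)
  (S0, 0) -> (S1, b)
  (S1, 1) -> (S0, b)

"bbbbbb"


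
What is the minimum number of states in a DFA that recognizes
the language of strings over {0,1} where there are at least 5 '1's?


States: count = 0, 1, ..., 4, and a final '>= 5' state.
Total: 5 + 1 = 6. Accept = '>= 5' state.

6


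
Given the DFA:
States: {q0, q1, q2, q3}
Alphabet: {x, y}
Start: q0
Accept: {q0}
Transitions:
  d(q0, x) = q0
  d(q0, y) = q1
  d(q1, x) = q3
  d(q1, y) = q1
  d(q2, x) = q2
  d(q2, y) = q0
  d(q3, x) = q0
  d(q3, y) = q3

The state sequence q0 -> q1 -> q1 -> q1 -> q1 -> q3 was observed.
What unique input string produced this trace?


Trace back each transition to find the symbol:
  q0 --[y]--> q1
  q1 --[y]--> q1
  q1 --[y]--> q1
  q1 --[y]--> q1
  q1 --[x]--> q3

"yyyyx"


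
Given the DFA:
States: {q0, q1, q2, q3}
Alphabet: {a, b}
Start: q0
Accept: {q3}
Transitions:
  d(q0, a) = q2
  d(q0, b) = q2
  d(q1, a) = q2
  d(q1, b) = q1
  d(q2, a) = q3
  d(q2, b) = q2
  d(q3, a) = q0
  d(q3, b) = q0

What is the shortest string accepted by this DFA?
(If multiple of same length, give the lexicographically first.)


BFS by string length (lex-first path to each state shown):
  len 0: q0<-""
  len 1: q2<-"a"
  len 2: q2<-"ab", q3<-"aa"
Found accept state at length 2.

"aa"


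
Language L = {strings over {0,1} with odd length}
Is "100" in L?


length = 3; 3 mod 2 = 1

Yes, "100" is in L


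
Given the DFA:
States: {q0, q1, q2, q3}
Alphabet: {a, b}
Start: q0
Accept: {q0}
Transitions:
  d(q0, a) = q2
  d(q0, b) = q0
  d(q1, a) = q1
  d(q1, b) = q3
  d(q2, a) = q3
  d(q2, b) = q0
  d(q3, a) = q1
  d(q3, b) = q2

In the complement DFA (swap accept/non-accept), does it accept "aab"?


Trace: q0 -> q2 -> q3 -> q2
Final: q2
Original accept: {q0}
Complement: q2 is not in original accept

Yes, complement accepts (original rejects)


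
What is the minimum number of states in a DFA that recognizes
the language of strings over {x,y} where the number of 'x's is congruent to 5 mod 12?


States track (count of 'x') mod 12.
Need 12 states: one per remainder 0..11; accept = remainder 5.

12


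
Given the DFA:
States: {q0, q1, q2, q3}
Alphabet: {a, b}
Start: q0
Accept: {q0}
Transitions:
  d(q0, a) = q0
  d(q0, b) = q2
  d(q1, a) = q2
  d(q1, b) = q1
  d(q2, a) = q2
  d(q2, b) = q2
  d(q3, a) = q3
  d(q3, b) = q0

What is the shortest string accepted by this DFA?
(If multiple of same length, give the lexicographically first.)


BFS by string length (lex-first path to each state shown):
  len 0: q0<-""
Found accept state at length 0.

"" (empty string)


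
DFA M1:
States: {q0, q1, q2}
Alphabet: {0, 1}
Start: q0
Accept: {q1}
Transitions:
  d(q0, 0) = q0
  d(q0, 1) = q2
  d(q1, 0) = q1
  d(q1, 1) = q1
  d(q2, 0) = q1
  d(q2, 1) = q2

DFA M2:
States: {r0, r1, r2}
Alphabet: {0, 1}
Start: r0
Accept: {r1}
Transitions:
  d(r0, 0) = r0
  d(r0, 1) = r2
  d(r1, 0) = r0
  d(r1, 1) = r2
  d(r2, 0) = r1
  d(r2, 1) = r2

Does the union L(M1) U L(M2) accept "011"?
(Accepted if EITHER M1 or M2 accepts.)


M1: final=q2 accepted=False
M2: final=r2 accepted=False

No, union rejects (neither accepts)


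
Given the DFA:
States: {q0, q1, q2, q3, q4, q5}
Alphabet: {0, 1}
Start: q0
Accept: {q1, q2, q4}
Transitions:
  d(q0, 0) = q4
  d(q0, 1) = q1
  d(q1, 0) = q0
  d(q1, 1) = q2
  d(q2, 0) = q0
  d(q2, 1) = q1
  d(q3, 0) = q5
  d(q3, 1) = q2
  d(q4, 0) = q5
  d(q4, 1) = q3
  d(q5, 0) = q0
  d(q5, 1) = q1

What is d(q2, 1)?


Looking up transition d(q2, 1)

q1


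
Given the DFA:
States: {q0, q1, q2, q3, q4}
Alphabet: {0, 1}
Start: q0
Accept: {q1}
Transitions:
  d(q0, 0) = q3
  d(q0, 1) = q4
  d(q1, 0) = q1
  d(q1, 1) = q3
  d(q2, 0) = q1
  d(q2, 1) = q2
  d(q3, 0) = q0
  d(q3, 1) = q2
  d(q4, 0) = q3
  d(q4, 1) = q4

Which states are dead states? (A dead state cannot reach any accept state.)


Forward reachability from each state:
  q0 -> reaches accept state q1 (live)
  q1 -> reaches accept state q1 (live)
  q2 -> reaches accept state q1 (live)
  q3 -> reaches accept state q1 (live)
  q4 -> reaches accept state q1 (live)

None (all states can reach an accept state)


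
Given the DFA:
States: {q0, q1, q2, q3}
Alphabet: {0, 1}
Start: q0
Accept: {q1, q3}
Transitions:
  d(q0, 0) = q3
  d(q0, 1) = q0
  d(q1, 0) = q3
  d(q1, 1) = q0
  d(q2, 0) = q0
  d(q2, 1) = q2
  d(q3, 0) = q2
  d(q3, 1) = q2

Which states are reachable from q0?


BFS from q0:
  layer 0: {q0}
  layer 1: {q3}
  layer 2: {q2}

{q0, q2, q3}


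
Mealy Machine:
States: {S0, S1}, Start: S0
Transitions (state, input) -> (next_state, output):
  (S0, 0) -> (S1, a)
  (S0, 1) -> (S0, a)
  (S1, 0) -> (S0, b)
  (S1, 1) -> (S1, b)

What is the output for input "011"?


Step-by-step:
  (S0, 0) -> (S1, a)
  (S1, 1) -> (S1, b)
  (S1, 1) -> (S1, b)

"abb"


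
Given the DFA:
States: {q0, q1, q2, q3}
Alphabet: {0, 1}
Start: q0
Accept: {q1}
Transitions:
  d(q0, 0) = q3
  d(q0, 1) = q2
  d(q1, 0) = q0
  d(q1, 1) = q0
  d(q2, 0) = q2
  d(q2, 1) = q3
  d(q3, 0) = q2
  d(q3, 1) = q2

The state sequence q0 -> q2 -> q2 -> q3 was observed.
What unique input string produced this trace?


Trace back each transition to find the symbol:
  q0 --[1]--> q2
  q2 --[0]--> q2
  q2 --[1]--> q3

"101"


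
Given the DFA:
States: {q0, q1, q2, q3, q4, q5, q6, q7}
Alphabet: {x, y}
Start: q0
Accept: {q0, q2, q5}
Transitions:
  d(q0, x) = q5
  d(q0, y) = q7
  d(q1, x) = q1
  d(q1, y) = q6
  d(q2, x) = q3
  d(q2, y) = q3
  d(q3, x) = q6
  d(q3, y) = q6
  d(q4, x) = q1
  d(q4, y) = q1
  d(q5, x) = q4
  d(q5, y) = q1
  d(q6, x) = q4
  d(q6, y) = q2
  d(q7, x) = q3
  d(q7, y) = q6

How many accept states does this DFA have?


Accept states listed: {q0, q2, q5}
Counting: q0(1) q2(2) q5(3)

3


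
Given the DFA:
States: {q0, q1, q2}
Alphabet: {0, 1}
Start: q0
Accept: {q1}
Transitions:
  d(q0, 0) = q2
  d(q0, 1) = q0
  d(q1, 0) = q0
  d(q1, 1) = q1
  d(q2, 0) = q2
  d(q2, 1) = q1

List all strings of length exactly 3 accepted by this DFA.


All strings of length 3: 8 total
Accepted: 3

"001", "011", "101"


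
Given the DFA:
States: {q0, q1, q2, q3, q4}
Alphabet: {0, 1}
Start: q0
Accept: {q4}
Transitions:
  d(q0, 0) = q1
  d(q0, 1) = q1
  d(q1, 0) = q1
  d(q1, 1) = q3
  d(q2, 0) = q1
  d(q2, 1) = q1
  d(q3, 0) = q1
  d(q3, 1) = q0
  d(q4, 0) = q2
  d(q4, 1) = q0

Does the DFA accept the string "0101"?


Trace: q0 -> q1 -> q3 -> q1 -> q3
Final state: q3
Accept states: {q4}

No, rejected (final state q3 is not an accept state)


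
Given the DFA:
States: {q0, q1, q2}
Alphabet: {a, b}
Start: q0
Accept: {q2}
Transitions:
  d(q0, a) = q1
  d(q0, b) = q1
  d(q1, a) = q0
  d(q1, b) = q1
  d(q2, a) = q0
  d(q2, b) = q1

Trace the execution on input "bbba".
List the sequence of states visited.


Input: bbba
d(q0, b) = q1
d(q1, b) = q1
d(q1, b) = q1
d(q1, a) = q0


q0 -> q1 -> q1 -> q1 -> q0


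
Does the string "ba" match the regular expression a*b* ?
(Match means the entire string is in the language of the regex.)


|string| = 2; first = 'b'; last = 'a'

No, "ba" does not match a*b*


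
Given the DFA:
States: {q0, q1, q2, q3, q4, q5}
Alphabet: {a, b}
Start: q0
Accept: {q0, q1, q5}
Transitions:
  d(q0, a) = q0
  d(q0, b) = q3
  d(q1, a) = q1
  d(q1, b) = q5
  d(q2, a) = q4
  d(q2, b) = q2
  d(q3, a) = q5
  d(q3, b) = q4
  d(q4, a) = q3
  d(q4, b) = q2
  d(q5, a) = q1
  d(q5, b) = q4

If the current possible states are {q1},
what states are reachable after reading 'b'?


Apply transition on 'b' from each current state:
  d(q1, b) = q5

{q5}


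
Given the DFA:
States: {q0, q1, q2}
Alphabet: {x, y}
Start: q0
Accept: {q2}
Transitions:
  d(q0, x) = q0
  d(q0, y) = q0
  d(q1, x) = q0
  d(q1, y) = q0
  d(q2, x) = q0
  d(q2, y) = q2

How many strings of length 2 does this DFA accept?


Enumerating all length-2 strings:
  "xx" -> q0 [reject]
  "xy" -> q0 [reject]
  "yx" -> q0 [reject]
  "yy" -> q0 [reject]

0 out of 4


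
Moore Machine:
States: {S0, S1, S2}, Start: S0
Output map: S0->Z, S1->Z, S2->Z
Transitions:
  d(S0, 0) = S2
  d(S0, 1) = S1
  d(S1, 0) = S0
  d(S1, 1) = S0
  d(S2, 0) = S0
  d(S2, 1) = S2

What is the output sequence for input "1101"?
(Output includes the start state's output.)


Start: S0 (output Z)
  --1--> S1 (output Z)
  --1--> S0 (output Z)
  --0--> S2 (output Z)
  --1--> S2 (output Z)

"ZZZZZ"


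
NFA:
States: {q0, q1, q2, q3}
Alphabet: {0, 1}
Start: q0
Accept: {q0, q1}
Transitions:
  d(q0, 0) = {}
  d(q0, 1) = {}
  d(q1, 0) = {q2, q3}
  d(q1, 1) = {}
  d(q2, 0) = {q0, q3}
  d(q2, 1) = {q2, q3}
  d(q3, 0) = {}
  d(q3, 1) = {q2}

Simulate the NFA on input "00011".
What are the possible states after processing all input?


Start: {q0}
  --0--> {}
  --0--> {}
  --0--> {}
  --1--> {}
  --1--> {}

{} (empty set, no valid transitions)


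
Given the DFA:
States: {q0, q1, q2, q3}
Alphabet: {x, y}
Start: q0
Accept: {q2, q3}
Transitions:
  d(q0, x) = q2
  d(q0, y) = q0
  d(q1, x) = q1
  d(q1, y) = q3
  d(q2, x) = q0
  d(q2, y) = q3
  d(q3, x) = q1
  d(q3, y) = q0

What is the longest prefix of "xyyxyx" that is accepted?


Run the DFA, marking each prefix where the state is accepting:
  "" -> q0 [reject]
  "x" -> q2 [accept]
  "xy" -> q3 [accept]
  "xyy" -> q0 [reject]
  "xyyx" -> q2 [accept]
  "xyyxy" -> q3 [accept]
  "xyyxyx" -> q1 [reject]

"xyyxy"


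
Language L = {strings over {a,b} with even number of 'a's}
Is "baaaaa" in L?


count('a') = 5; 5 mod 2 = 1

No, "baaaaa" is not in L


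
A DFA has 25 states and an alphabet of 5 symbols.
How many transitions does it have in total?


Each state has exactly one transition per symbol.
25 * 5 = 125

125


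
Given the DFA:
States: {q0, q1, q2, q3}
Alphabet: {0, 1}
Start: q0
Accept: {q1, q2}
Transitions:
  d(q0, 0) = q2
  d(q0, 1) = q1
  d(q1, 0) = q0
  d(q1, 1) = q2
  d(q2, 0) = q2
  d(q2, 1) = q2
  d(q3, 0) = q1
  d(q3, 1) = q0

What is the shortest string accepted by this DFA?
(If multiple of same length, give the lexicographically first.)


BFS by string length (lex-first path to each state shown):
  len 0: q0<-""
  len 1: q1<-"1", q2<-"0"
Found accept state at length 1.

"0"


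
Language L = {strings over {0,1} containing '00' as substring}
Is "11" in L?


'00' does not occur

No, "11" is not in L


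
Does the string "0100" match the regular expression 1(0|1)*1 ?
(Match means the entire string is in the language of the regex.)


|string| = 4; first = '0'; last = '0'

No, "0100" does not match 1(0|1)*1


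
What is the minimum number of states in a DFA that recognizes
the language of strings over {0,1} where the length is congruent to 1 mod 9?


States track (length) mod 9.
Need 9 states: one per remainder 0..8; accept = remainder 1.

9


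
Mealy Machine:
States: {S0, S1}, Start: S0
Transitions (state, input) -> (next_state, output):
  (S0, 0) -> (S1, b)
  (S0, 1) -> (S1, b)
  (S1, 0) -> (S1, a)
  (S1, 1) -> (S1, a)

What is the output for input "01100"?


Step-by-step:
  (S0, 0) -> (S1, b)
  (S1, 1) -> (S1, a)
  (S1, 1) -> (S1, a)
  (S1, 0) -> (S1, a)
  (S1, 0) -> (S1, a)

"baaaa"


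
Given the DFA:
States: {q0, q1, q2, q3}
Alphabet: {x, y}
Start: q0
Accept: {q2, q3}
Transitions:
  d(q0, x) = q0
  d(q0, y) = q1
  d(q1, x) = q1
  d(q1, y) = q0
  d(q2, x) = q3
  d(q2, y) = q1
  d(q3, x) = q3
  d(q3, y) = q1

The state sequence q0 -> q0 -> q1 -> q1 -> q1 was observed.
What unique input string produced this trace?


Trace back each transition to find the symbol:
  q0 --[x]--> q0
  q0 --[y]--> q1
  q1 --[x]--> q1
  q1 --[x]--> q1

"xyxx"


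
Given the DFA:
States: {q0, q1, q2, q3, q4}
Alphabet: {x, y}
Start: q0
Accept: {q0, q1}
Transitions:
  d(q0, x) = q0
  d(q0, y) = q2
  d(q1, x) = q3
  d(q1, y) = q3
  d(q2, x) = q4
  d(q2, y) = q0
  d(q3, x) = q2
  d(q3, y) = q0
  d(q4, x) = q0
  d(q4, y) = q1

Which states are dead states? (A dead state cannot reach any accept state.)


Forward reachability from each state:
  q0 -> reaches accept state q0 (live)
  q1 -> reaches accept state q0 (live)
  q2 -> reaches accept state q0 (live)
  q3 -> reaches accept state q0 (live)
  q4 -> reaches accept state q0 (live)

None (all states can reach an accept state)


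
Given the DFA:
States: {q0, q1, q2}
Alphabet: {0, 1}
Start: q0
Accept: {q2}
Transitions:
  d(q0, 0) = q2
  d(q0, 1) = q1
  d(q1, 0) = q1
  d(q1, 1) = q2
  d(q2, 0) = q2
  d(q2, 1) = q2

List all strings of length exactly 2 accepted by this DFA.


All strings of length 2: 4 total
Accepted: 3

"00", "01", "11"


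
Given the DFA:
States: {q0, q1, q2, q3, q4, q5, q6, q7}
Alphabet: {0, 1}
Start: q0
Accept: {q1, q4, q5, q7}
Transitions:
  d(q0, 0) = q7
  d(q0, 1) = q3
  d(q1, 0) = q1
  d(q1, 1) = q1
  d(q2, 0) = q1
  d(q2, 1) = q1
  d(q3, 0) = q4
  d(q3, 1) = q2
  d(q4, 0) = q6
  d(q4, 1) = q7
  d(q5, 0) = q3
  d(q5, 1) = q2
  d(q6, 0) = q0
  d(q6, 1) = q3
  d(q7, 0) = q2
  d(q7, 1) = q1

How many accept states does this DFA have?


Accept states listed: {q1, q4, q5, q7}
Counting: q1(1) q4(2) q5(3) q7(4)

4


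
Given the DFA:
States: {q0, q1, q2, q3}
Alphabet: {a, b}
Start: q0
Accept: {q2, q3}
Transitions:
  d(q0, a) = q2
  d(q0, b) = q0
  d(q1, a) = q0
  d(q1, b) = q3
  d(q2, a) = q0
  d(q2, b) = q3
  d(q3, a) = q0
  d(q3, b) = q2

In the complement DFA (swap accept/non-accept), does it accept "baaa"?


Trace: q0 -> q0 -> q2 -> q0 -> q2
Final: q2
Original accept: {q2, q3}
Complement: q2 is in original accept

No, complement rejects (original accepts)


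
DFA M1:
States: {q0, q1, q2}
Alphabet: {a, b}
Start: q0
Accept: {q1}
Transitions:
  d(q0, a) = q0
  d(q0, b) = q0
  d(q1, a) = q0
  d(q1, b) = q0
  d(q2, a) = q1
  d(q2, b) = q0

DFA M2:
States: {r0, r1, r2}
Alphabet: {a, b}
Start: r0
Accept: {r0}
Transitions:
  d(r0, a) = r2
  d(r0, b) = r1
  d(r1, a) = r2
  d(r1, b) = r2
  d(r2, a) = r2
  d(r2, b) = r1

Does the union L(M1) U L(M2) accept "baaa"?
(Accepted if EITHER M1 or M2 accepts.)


M1: final=q0 accepted=False
M2: final=r2 accepted=False

No, union rejects (neither accepts)


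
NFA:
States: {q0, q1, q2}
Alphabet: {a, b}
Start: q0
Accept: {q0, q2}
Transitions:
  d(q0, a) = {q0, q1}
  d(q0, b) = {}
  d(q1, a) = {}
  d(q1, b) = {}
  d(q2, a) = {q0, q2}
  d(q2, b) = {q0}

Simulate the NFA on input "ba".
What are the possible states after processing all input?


Start: {q0}
  --b--> {}
  --a--> {}

{} (empty set, no valid transitions)


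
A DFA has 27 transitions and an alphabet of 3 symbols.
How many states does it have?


Each state has exactly one transition per symbol.
states = transitions / |alphabet| = 27 / 3 = 9

9


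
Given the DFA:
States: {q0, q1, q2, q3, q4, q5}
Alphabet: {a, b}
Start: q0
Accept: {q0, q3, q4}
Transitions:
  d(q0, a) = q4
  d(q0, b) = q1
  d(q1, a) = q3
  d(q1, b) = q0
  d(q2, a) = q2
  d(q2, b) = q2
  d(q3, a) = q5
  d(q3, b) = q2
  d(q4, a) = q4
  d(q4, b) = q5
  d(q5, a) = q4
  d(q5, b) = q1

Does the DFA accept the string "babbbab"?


Trace: q0 -> q1 -> q3 -> q2 -> q2 -> q2 -> q2 -> q2
Final state: q2
Accept states: {q0, q3, q4}

No, rejected (final state q2 is not an accept state)


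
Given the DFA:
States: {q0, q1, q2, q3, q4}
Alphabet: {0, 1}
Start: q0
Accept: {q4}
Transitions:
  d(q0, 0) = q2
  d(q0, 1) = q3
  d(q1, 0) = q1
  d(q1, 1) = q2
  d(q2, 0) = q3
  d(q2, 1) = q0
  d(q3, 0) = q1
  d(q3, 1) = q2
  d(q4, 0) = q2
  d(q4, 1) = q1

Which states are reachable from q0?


BFS from q0:
  layer 0: {q0}
  layer 1: {q2, q3}
  layer 2: {q1}

{q0, q1, q2, q3}


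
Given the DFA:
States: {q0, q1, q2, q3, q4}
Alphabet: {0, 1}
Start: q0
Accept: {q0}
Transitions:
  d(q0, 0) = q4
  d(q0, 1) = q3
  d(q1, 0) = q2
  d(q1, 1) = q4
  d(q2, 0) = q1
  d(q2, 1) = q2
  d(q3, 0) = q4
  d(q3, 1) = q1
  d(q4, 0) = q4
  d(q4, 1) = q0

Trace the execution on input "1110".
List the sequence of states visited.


Input: 1110
d(q0, 1) = q3
d(q3, 1) = q1
d(q1, 1) = q4
d(q4, 0) = q4


q0 -> q3 -> q1 -> q4 -> q4


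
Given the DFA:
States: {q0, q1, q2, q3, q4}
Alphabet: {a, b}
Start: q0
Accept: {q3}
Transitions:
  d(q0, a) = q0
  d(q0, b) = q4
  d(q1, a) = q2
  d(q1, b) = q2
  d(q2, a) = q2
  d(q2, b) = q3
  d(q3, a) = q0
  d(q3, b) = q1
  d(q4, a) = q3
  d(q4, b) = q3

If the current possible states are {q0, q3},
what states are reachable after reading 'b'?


Apply transition on 'b' from each current state:
  d(q0, b) = q4
  d(q3, b) = q1

{q1, q4}


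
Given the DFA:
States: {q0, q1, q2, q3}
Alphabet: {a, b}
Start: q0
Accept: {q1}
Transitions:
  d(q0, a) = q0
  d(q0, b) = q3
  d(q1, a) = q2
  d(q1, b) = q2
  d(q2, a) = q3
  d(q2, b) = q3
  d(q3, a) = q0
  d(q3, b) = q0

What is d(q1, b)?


Looking up transition d(q1, b)

q2


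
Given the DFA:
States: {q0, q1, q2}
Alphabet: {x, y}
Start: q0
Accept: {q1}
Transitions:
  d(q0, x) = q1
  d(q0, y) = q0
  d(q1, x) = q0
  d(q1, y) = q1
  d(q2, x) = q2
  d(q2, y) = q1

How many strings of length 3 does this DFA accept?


Enumerating all length-3 strings:
  "xxx" -> q1 [accept]
  "xxy" -> q0 [reject]
  "xyx" -> q0 [reject]
  "xyy" -> q1 [accept]
  "yxx" -> q0 [reject]
  "yxy" -> q1 [accept]
  "yyx" -> q1 [accept]
  "yyy" -> q0 [reject]

4 out of 8


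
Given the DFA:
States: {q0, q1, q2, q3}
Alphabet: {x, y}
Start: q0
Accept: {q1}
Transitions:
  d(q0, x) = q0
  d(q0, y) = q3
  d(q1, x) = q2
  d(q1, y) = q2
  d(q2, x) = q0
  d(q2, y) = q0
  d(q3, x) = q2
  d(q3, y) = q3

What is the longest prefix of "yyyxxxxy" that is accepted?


Run the DFA, marking each prefix where the state is accepting:
  "" -> q0 [reject]
  "y" -> q3 [reject]
  "yy" -> q3 [reject]
  "yyy" -> q3 [reject]
  "yyyx" -> q2 [reject]
  "yyyxx" -> q0 [reject]
  "yyyxxx" -> q0 [reject]
  "yyyxxxx" -> q0 [reject]
  "yyyxxxxy" -> q3 [reject]

No prefix is accepted


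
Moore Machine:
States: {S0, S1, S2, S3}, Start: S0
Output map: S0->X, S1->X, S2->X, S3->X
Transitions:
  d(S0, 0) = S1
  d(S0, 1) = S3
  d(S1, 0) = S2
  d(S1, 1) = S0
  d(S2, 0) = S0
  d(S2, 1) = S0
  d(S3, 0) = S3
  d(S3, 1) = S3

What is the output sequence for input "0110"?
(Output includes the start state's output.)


Start: S0 (output X)
  --0--> S1 (output X)
  --1--> S0 (output X)
  --1--> S3 (output X)
  --0--> S3 (output X)

"XXXXX"


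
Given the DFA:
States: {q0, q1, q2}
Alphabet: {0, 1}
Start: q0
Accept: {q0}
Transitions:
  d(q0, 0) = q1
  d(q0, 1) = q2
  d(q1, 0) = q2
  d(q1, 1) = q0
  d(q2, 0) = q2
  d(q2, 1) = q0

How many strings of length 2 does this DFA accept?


Enumerating all length-2 strings:
  "00" -> q2 [reject]
  "01" -> q0 [accept]
  "10" -> q2 [reject]
  "11" -> q0 [accept]

2 out of 4


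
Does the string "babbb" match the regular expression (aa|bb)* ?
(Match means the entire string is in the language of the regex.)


|string| = 5; first = 'b'; last = 'b'

No, "babbb" does not match (aa|bb)*


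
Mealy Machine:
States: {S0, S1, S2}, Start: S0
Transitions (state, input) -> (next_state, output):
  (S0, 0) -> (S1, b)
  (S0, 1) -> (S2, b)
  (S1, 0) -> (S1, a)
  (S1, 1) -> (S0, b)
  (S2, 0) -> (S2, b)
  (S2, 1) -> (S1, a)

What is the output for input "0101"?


Step-by-step:
  (S0, 0) -> (S1, b)
  (S1, 1) -> (S0, b)
  (S0, 0) -> (S1, b)
  (S1, 1) -> (S0, b)

"bbbb"


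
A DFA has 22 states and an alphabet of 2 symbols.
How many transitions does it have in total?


Each state has exactly one transition per symbol.
22 * 2 = 44

44


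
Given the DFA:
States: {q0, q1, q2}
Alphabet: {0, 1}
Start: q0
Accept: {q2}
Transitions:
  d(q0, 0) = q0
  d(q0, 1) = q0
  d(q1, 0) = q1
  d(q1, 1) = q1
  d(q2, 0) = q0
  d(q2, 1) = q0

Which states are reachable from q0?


BFS from q0:
  layer 0: {q0}

{q0}


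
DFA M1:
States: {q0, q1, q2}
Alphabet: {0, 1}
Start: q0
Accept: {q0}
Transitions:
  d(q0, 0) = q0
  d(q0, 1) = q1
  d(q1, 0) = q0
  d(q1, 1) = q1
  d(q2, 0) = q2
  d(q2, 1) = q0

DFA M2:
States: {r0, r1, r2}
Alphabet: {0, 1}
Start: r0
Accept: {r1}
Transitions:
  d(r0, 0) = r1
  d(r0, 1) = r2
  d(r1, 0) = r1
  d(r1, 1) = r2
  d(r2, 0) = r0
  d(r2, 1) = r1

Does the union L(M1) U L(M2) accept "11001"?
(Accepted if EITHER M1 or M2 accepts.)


M1: final=q1 accepted=False
M2: final=r2 accepted=False

No, union rejects (neither accepts)


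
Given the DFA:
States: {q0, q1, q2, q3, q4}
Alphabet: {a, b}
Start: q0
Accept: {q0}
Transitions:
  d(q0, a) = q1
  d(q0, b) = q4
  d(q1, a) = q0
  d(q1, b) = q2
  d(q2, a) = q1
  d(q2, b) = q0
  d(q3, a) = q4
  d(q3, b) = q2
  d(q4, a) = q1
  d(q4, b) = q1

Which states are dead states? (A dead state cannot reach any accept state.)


Forward reachability from each state:
  q0 -> reaches accept state q0 (live)
  q1 -> reaches accept state q0 (live)
  q2 -> reaches accept state q0 (live)
  q3 -> reaches accept state q0 (live)
  q4 -> reaches accept state q0 (live)

None (all states can reach an accept state)


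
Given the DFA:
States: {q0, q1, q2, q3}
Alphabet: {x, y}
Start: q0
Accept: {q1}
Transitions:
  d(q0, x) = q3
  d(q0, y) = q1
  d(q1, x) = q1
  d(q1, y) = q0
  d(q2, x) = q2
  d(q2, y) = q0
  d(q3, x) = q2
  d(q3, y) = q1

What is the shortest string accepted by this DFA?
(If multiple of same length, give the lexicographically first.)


BFS by string length (lex-first path to each state shown):
  len 0: q0<-""
  len 1: q1<-"y", q3<-"x"
Found accept state at length 1.

"y"


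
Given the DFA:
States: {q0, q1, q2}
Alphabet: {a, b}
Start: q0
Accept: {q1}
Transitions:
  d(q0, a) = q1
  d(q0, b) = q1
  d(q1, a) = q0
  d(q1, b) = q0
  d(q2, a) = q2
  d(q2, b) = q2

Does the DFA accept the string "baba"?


Trace: q0 -> q1 -> q0 -> q1 -> q0
Final state: q0
Accept states: {q1}

No, rejected (final state q0 is not an accept state)


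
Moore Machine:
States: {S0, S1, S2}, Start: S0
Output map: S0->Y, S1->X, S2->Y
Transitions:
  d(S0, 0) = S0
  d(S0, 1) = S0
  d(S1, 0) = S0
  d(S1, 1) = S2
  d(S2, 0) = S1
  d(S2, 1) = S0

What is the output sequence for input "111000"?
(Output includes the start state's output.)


Start: S0 (output Y)
  --1--> S0 (output Y)
  --1--> S0 (output Y)
  --1--> S0 (output Y)
  --0--> S0 (output Y)
  --0--> S0 (output Y)
  --0--> S0 (output Y)

"YYYYYYY"


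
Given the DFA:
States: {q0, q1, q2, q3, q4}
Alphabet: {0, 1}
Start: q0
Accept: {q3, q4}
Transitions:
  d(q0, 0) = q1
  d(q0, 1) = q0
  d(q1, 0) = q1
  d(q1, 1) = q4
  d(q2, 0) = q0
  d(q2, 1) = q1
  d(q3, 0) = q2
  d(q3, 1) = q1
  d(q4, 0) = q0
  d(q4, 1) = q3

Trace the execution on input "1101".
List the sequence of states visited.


Input: 1101
d(q0, 1) = q0
d(q0, 1) = q0
d(q0, 0) = q1
d(q1, 1) = q4


q0 -> q0 -> q0 -> q1 -> q4


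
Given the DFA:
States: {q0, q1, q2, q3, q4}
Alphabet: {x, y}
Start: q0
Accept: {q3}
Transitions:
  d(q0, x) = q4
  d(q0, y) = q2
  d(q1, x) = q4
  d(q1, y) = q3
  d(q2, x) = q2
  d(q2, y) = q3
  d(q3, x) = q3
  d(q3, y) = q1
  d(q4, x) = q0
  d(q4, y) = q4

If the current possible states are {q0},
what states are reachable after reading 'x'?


Apply transition on 'x' from each current state:
  d(q0, x) = q4

{q4}


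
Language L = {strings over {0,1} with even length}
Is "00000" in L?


length = 5; 5 mod 2 = 1

No, "00000" is not in L


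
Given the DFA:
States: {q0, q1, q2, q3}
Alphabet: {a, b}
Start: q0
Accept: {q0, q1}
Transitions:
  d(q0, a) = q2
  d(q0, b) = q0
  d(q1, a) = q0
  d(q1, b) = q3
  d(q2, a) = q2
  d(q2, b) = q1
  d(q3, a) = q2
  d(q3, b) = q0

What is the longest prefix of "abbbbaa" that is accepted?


Run the DFA, marking each prefix where the state is accepting:
  "" -> q0 [accept]
  "a" -> q2 [reject]
  "ab" -> q1 [accept]
  "abb" -> q3 [reject]
  "abbb" -> q0 [accept]
  "abbbb" -> q0 [accept]
  "abbbba" -> q2 [reject]
  "abbbbaa" -> q2 [reject]

"abbbb"


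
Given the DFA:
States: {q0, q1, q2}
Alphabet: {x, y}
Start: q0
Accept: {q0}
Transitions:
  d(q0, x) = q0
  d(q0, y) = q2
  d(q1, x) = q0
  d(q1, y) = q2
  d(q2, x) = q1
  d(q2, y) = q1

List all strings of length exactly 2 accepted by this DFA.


All strings of length 2: 4 total
Accepted: 1

"xx"


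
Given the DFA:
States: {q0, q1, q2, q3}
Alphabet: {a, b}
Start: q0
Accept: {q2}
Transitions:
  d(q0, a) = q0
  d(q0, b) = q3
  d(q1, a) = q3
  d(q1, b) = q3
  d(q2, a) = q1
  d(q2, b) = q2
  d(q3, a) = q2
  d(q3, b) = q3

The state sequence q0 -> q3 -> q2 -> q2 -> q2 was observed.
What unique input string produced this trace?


Trace back each transition to find the symbol:
  q0 --[b]--> q3
  q3 --[a]--> q2
  q2 --[b]--> q2
  q2 --[b]--> q2

"babb"


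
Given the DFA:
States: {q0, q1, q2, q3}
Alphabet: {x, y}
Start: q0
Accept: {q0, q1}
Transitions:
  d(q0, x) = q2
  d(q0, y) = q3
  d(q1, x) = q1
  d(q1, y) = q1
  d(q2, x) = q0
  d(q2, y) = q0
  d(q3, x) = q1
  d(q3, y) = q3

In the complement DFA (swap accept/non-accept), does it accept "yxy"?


Trace: q0 -> q3 -> q1 -> q1
Final: q1
Original accept: {q0, q1}
Complement: q1 is in original accept

No, complement rejects (original accepts)


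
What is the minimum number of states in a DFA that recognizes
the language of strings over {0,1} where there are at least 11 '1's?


States: count = 0, 1, ..., 10, and a final '>= 11' state.
Total: 11 + 1 = 12. Accept = '>= 11' state.

12


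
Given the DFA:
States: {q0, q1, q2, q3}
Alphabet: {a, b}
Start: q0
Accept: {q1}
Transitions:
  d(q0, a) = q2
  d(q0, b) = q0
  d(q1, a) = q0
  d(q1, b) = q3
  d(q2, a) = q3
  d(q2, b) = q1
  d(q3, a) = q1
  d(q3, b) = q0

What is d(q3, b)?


Looking up transition d(q3, b)

q0


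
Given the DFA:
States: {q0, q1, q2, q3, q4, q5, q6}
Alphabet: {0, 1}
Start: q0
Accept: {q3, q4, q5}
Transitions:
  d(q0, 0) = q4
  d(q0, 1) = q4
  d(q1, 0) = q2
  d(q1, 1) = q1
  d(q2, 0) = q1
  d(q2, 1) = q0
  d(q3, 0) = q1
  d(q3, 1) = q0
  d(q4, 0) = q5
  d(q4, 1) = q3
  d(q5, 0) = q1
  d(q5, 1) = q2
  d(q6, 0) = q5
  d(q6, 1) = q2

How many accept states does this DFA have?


Accept states listed: {q3, q4, q5}
Counting: q3(1) q4(2) q5(3)

3


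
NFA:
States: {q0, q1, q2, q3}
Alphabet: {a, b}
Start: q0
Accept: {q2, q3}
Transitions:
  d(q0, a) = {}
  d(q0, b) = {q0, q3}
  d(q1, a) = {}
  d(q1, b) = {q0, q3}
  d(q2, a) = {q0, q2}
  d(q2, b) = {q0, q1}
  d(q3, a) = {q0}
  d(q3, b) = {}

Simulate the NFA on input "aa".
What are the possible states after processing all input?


Start: {q0}
  --a--> {}
  --a--> {}

{} (empty set, no valid transitions)


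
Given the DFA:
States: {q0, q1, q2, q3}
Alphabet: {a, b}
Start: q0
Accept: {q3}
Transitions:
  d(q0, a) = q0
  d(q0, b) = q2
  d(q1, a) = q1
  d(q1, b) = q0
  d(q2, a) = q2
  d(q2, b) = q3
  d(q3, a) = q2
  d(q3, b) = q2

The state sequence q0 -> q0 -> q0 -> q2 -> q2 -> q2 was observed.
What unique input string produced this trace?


Trace back each transition to find the symbol:
  q0 --[a]--> q0
  q0 --[a]--> q0
  q0 --[b]--> q2
  q2 --[a]--> q2
  q2 --[a]--> q2

"aabaa"


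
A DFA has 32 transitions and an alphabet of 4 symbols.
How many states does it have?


Each state has exactly one transition per symbol.
states = transitions / |alphabet| = 32 / 4 = 8

8


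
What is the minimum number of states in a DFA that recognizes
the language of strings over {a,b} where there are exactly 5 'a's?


States: count = 0, 1, ..., 5 (that's 6 states), plus a dead state for count > 5.
Total: 6 + 1 = 7. Accept = count-5 state.

7


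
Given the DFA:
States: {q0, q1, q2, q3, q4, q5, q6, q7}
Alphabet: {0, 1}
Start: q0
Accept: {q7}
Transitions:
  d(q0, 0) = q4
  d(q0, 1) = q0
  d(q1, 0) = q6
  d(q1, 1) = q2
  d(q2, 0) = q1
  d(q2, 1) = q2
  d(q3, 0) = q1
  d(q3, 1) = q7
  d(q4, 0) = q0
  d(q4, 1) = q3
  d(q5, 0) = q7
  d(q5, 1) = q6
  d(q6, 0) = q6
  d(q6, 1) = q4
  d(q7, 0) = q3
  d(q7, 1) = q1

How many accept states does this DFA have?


Accept states listed: {q7}
Counting: q7(1)

1


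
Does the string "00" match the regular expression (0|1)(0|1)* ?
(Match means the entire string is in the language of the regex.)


|string| = 2; first = '0'; last = '0'

Yes, "00" matches (0|1)(0|1)*


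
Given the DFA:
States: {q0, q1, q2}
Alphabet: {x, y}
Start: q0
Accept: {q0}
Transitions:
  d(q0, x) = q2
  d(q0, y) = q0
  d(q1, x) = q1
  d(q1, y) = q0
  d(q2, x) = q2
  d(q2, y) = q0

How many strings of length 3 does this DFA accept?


Enumerating all length-3 strings:
  "xxx" -> q2 [reject]
  "xxy" -> q0 [accept]
  "xyx" -> q2 [reject]
  "xyy" -> q0 [accept]
  "yxx" -> q2 [reject]
  "yxy" -> q0 [accept]
  "yyx" -> q2 [reject]
  "yyy" -> q0 [accept]

4 out of 8


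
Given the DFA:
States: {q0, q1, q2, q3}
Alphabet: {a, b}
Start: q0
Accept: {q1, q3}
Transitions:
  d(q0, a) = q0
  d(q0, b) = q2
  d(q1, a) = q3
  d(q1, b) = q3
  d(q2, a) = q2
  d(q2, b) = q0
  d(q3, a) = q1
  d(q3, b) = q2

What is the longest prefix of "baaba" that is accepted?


Run the DFA, marking each prefix where the state is accepting:
  "" -> q0 [reject]
  "b" -> q2 [reject]
  "ba" -> q2 [reject]
  "baa" -> q2 [reject]
  "baab" -> q0 [reject]
  "baaba" -> q0 [reject]

No prefix is accepted


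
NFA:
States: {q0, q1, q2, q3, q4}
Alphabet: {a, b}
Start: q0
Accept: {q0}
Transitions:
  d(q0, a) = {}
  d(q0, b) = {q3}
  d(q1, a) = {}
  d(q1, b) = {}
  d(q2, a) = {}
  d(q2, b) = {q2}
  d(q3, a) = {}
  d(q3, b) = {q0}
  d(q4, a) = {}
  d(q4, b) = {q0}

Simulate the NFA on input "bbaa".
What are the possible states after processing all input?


Start: {q0}
  --b--> {q3}
  --b--> {q0}
  --a--> {}
  --a--> {}

{} (empty set, no valid transitions)


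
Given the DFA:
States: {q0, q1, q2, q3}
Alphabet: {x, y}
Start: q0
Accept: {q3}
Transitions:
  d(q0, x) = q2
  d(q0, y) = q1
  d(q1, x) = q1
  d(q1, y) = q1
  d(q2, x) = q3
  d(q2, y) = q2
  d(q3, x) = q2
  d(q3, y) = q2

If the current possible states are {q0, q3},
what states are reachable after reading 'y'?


Apply transition on 'y' from each current state:
  d(q0, y) = q1
  d(q3, y) = q2

{q1, q2}


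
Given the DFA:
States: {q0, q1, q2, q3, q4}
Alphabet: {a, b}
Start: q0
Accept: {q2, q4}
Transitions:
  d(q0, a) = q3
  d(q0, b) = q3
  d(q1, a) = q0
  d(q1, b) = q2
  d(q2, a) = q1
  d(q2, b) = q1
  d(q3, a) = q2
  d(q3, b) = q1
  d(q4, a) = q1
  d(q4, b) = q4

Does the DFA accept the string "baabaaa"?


Trace: q0 -> q3 -> q2 -> q1 -> q2 -> q1 -> q0 -> q3
Final state: q3
Accept states: {q2, q4}

No, rejected (final state q3 is not an accept state)


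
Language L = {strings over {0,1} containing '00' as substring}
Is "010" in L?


'00' does not occur

No, "010" is not in L


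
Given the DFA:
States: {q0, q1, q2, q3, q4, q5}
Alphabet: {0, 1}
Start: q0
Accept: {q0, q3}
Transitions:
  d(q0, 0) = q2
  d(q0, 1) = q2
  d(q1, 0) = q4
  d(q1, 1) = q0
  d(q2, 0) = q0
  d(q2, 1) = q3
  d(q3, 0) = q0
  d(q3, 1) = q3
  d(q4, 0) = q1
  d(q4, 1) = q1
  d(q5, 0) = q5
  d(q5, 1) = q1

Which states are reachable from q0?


BFS from q0:
  layer 0: {q0}
  layer 1: {q2}
  layer 2: {q3}

{q0, q2, q3}


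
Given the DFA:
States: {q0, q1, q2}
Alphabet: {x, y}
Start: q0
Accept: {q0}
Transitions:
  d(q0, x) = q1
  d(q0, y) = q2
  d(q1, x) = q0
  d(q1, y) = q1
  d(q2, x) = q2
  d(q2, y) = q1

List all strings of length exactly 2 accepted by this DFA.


All strings of length 2: 4 total
Accepted: 1

"xx"


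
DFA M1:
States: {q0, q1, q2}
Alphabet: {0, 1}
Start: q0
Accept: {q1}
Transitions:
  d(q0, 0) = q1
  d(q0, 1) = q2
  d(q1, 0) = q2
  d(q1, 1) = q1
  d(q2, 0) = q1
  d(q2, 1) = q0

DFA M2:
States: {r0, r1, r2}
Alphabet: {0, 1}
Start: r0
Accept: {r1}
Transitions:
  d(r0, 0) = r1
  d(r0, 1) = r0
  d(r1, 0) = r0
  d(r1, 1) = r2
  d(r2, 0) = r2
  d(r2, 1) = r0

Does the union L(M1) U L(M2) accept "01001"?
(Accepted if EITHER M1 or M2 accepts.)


M1: final=q1 accepted=True
M2: final=r0 accepted=False

Yes, union accepts


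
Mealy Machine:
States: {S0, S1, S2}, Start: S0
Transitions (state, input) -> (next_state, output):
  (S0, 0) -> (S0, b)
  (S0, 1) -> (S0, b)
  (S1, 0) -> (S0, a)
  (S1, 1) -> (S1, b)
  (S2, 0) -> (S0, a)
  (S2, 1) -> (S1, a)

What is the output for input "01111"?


Step-by-step:
  (S0, 0) -> (S0, b)
  (S0, 1) -> (S0, b)
  (S0, 1) -> (S0, b)
  (S0, 1) -> (S0, b)
  (S0, 1) -> (S0, b)

"bbbbb"


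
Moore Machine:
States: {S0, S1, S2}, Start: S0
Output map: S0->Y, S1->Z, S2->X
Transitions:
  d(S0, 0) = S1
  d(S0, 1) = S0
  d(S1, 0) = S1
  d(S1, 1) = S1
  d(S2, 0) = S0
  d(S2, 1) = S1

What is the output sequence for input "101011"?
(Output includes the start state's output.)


Start: S0 (output Y)
  --1--> S0 (output Y)
  --0--> S1 (output Z)
  --1--> S1 (output Z)
  --0--> S1 (output Z)
  --1--> S1 (output Z)
  --1--> S1 (output Z)

"YYZZZZZ"


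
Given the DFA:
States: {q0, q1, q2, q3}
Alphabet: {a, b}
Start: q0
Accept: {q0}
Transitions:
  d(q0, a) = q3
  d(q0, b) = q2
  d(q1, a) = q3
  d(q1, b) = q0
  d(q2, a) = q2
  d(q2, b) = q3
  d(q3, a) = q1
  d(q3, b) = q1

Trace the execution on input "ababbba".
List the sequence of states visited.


Input: ababbba
d(q0, a) = q3
d(q3, b) = q1
d(q1, a) = q3
d(q3, b) = q1
d(q1, b) = q0
d(q0, b) = q2
d(q2, a) = q2


q0 -> q3 -> q1 -> q3 -> q1 -> q0 -> q2 -> q2


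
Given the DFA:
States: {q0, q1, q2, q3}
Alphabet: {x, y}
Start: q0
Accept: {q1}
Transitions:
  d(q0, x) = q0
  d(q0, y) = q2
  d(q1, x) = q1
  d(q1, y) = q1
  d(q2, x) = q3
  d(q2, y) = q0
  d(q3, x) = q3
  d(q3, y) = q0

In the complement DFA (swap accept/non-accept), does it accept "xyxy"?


Trace: q0 -> q0 -> q2 -> q3 -> q0
Final: q0
Original accept: {q1}
Complement: q0 is not in original accept

Yes, complement accepts (original rejects)


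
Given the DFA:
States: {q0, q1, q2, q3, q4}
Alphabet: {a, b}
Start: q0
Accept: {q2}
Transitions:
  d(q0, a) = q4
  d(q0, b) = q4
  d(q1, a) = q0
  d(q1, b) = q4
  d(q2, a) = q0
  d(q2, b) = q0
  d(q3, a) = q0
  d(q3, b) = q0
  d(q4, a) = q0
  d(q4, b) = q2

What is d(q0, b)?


Looking up transition d(q0, b)

q4


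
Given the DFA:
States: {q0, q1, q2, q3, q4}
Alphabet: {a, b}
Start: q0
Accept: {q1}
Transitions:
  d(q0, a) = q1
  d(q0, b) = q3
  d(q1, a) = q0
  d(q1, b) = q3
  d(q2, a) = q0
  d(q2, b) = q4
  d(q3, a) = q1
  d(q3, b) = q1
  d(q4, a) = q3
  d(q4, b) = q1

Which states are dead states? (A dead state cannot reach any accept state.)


Forward reachability from each state:
  q0 -> reaches accept state q1 (live)
  q1 -> reaches accept state q1 (live)
  q2 -> reaches accept state q1 (live)
  q3 -> reaches accept state q1 (live)
  q4 -> reaches accept state q1 (live)

None (all states can reach an accept state)


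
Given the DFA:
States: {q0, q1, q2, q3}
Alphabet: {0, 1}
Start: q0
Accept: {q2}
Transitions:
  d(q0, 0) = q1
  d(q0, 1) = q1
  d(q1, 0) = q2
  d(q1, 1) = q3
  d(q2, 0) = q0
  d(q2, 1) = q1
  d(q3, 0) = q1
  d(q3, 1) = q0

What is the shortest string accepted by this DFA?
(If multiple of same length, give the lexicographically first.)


BFS by string length (lex-first path to each state shown):
  len 0: q0<-""
  len 1: q1<-"0"
  len 2: q2<-"00", q3<-"01"
Found accept state at length 2.

"00"


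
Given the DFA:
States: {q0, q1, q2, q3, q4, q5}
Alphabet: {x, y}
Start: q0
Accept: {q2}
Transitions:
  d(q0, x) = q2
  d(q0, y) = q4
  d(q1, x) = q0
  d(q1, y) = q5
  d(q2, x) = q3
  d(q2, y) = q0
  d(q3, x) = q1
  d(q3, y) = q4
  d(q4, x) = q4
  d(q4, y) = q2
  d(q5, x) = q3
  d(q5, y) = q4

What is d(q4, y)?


Looking up transition d(q4, y)

q2


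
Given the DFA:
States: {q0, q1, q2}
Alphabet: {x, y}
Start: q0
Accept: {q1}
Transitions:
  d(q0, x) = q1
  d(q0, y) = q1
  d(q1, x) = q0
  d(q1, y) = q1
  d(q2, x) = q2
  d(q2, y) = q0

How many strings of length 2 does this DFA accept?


Enumerating all length-2 strings:
  "xx" -> q0 [reject]
  "xy" -> q1 [accept]
  "yx" -> q0 [reject]
  "yy" -> q1 [accept]

2 out of 4


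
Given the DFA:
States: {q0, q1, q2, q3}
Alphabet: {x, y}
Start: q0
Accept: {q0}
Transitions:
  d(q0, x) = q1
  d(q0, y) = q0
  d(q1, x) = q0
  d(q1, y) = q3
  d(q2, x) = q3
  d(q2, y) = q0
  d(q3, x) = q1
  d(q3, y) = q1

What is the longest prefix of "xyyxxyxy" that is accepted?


Run the DFA, marking each prefix where the state is accepting:
  "" -> q0 [accept]
  "x" -> q1 [reject]
  "xy" -> q3 [reject]
  "xyy" -> q1 [reject]
  "xyyx" -> q0 [accept]
  "xyyxx" -> q1 [reject]
  "xyyxxy" -> q3 [reject]
  "xyyxxyx" -> q1 [reject]
  "xyyxxyxy" -> q3 [reject]

"xyyx"


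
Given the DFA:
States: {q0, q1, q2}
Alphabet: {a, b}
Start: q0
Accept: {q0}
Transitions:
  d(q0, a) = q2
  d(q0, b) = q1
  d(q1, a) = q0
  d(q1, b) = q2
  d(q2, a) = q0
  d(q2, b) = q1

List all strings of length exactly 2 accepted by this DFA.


All strings of length 2: 4 total
Accepted: 2

"aa", "ba"


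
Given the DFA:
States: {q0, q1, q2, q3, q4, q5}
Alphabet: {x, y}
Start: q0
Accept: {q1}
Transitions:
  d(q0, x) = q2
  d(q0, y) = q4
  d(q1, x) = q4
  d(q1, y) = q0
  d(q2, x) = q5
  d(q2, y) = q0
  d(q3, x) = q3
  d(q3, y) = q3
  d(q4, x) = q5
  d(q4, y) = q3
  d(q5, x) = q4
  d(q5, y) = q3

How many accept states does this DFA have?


Accept states listed: {q1}
Counting: q1(1)

1


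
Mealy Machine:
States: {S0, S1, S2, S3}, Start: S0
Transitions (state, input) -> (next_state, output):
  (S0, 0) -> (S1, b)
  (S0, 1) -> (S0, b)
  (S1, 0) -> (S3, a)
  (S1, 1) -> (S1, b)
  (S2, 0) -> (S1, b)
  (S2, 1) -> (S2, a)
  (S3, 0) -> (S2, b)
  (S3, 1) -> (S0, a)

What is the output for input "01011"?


Step-by-step:
  (S0, 0) -> (S1, b)
  (S1, 1) -> (S1, b)
  (S1, 0) -> (S3, a)
  (S3, 1) -> (S0, a)
  (S0, 1) -> (S0, b)

"bbaab"


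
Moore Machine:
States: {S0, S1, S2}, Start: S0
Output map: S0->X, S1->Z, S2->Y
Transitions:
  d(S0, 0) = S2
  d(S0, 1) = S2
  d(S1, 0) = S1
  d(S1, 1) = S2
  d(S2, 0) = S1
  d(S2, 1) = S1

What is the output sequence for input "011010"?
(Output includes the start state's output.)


Start: S0 (output X)
  --0--> S2 (output Y)
  --1--> S1 (output Z)
  --1--> S2 (output Y)
  --0--> S1 (output Z)
  --1--> S2 (output Y)
  --0--> S1 (output Z)

"XYZYZYZ"


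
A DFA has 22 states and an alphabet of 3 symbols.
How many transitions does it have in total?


Each state has exactly one transition per symbol.
22 * 3 = 66

66


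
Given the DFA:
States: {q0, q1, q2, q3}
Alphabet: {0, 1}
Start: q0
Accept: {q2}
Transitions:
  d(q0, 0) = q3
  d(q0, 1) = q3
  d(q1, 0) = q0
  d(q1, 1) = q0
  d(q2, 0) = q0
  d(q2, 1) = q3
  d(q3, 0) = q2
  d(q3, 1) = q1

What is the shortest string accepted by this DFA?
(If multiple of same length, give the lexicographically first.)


BFS by string length (lex-first path to each state shown):
  len 0: q0<-""
  len 1: q3<-"0"
  len 2: q1<-"01", q2<-"00"
Found accept state at length 2.

"00"


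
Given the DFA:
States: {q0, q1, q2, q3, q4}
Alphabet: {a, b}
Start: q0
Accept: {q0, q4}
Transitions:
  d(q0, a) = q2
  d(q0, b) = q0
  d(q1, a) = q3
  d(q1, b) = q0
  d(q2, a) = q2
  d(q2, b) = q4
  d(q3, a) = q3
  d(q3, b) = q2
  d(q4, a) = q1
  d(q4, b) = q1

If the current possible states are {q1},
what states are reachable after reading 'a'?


Apply transition on 'a' from each current state:
  d(q1, a) = q3

{q3}


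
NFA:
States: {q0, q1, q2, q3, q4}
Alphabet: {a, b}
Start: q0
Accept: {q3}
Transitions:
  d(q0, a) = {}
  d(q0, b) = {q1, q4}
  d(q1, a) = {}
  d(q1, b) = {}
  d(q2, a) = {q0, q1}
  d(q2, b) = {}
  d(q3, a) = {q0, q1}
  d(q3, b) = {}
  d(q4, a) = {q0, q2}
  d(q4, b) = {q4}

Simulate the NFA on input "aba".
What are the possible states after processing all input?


Start: {q0}
  --a--> {}
  --b--> {}
  --a--> {}

{} (empty set, no valid transitions)


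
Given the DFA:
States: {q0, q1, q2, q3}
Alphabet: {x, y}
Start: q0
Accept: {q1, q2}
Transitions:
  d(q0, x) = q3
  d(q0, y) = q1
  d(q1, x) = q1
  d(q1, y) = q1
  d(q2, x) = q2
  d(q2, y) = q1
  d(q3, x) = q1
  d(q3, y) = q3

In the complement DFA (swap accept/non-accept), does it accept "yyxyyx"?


Trace: q0 -> q1 -> q1 -> q1 -> q1 -> q1 -> q1
Final: q1
Original accept: {q1, q2}
Complement: q1 is in original accept

No, complement rejects (original accepts)
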